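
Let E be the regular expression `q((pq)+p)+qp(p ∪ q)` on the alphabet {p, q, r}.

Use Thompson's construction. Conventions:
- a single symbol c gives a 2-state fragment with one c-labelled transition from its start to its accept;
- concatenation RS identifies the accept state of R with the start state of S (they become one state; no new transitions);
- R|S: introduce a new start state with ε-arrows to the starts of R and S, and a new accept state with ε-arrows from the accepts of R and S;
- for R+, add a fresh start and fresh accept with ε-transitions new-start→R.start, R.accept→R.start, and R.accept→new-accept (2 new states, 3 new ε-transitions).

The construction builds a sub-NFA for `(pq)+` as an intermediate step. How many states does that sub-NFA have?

Fragment for `(pq)+`:
Each of the 2 symbol leaves contributes a 2-state fragment.
  pq : 3 states
  (pq)+ : 5 states

5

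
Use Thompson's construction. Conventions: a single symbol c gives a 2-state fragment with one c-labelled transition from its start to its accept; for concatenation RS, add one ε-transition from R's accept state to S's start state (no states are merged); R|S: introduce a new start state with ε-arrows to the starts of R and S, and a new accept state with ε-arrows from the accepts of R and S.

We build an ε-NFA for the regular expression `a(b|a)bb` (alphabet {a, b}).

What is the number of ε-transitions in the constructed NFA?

7

Bottom-up over the parse tree:
Each of the 5 symbol leaves contributes 0 ε-transitions.
  b|a = 4 ε-transitions
  a(b|a)bb = 7 ε-transitions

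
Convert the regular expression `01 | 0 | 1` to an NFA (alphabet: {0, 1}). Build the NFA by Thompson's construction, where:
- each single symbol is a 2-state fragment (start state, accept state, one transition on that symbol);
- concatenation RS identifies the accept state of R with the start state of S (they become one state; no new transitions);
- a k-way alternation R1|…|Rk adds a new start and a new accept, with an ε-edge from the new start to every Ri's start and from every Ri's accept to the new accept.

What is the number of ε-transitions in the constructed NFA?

Bottom-up over the parse tree:
Each of the 4 symbol leaves contributes 0 ε-transitions.
  01 = 0 ε-transitions
  01 | 0 | 1 = 6 ε-transitions

6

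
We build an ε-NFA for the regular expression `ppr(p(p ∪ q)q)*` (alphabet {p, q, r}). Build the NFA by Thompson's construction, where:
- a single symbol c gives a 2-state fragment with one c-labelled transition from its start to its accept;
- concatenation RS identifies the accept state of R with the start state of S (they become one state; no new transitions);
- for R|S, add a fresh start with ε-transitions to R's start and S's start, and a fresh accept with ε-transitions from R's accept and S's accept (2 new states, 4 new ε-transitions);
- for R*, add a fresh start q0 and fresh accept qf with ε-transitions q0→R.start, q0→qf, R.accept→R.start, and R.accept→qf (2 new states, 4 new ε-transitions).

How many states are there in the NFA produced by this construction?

Bottom-up over the parse tree:
Each of the 7 symbol leaves contributes a 2-state fragment.
  p ∪ q = 6 states
  p(p ∪ q)q = 8 states
  (p(p ∪ q)q)* = 10 states
  ppr(p(p ∪ q)q)* = 13 states

13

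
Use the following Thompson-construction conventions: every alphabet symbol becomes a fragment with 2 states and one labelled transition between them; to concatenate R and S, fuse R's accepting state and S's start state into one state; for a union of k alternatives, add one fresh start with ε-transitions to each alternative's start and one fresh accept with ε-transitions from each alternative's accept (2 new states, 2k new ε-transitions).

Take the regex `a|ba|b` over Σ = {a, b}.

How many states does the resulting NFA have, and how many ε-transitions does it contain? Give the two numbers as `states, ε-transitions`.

9, 6

Bottom-up over the parse tree:
Each of the 4 symbol leaves contributes 2 states and 0 ε-transitions.
  ba — 3 states, 0 ε-transitions
  a|ba|b — 9 states, 6 ε-transitions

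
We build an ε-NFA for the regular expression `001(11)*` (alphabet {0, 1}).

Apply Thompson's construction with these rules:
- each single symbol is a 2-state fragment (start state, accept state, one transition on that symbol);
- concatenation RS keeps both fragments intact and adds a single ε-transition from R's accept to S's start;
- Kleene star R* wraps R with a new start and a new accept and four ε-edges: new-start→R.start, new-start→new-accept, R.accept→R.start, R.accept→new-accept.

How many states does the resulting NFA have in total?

12

Bottom-up over the parse tree:
Each of the 5 symbol leaves contributes a 2-state fragment.
  11 : 4 states
  (11)* : 6 states
  001(11)* : 12 states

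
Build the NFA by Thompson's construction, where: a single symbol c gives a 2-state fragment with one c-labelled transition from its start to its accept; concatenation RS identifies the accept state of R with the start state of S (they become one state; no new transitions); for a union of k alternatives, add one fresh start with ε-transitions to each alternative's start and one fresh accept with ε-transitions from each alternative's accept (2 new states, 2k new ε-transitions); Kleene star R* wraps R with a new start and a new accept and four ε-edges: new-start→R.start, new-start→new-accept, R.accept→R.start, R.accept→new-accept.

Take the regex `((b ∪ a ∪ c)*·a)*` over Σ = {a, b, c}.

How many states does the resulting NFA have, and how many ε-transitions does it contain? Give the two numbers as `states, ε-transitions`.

13, 14

Building bottom-up:
Each of the 4 symbol leaves contributes 2 states and 0 ε-transitions.
  b ∪ a ∪ c → 8 states, 6 ε-transitions
  (b ∪ a ∪ c)* → 10 states, 10 ε-transitions
  (b ∪ a ∪ c)*·a → 11 states, 10 ε-transitions
  ((b ∪ a ∪ c)*·a)* → 13 states, 14 ε-transitions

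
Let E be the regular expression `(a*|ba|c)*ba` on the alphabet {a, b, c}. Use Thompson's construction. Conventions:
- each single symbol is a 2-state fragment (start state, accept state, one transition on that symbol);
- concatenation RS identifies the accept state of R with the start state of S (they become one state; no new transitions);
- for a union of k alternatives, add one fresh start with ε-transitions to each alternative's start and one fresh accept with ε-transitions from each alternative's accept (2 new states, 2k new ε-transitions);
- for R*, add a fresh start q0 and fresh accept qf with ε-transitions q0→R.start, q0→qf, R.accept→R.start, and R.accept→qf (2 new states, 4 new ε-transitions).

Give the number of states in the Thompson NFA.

Bottom-up over the parse tree:
Each of the 6 symbol leaves contributes a 2-state fragment.
  a* → 4 states
  ba → 3 states
  a*|ba|c → 11 states
  (a*|ba|c)* → 13 states
  (a*|ba|c)*ba → 15 states

15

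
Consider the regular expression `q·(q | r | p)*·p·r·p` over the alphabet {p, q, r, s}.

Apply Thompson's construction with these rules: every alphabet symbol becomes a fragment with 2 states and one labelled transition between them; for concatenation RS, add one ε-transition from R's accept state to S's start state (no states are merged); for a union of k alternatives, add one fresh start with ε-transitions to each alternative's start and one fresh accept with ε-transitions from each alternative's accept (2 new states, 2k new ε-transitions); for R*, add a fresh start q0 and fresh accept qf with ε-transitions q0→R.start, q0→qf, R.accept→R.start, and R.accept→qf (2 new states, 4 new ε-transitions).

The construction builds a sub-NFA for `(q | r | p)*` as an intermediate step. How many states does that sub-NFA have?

Fragment for `(q | r | p)*`:
Each of the 3 symbol leaves contributes a 2-state fragment.
  q | r | p — 8 states
  (q | r | p)* — 10 states

10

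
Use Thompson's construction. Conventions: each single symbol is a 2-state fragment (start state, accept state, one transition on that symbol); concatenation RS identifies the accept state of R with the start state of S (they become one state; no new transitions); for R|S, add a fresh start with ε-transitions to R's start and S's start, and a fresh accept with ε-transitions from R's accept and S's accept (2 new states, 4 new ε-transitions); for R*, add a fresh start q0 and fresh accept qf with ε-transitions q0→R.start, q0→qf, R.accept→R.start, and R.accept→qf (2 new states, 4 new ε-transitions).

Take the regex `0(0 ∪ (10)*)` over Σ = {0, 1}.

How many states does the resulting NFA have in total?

10

Bottom-up over the parse tree:
Each of the 4 symbol leaves contributes a 2-state fragment.
  10 = 3 states
  (10)* = 5 states
  0 ∪ (10)* = 9 states
  0(0 ∪ (10)*) = 10 states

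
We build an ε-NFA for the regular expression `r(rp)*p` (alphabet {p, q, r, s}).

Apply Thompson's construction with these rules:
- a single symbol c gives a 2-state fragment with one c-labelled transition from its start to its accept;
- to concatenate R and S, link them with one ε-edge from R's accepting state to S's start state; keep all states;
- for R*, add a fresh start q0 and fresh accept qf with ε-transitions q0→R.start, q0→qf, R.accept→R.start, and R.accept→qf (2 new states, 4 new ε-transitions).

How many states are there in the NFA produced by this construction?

10

Recursing over subexpressions:
Each of the 4 symbol leaves contributes a 2-state fragment.
  rp → 4 states
  (rp)* → 6 states
  r(rp)*p → 10 states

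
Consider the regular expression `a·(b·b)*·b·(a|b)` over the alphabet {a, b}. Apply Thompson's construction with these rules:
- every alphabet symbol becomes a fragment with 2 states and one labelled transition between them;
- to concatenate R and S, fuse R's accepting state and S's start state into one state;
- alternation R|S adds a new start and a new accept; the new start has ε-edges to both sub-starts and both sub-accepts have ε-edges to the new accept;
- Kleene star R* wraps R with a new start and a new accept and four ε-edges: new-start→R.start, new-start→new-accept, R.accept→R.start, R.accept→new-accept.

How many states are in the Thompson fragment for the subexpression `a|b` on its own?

6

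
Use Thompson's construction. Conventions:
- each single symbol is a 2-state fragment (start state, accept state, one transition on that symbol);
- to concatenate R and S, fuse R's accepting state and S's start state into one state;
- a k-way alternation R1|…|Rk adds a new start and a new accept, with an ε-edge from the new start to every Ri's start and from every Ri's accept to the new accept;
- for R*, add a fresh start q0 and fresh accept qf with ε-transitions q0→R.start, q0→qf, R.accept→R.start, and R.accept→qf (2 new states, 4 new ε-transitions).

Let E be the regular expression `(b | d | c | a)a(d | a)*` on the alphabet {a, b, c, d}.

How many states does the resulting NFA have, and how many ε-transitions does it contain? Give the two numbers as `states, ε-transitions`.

18, 16

Building bottom-up:
Each of the 7 symbol leaves contributes 2 states and 0 ε-transitions.
  b | d | c | a : 10 states, 8 ε-transitions
  d | a : 6 states, 4 ε-transitions
  (d | a)* : 8 states, 8 ε-transitions
  (b | d | c | a)a(d | a)* : 18 states, 16 ε-transitions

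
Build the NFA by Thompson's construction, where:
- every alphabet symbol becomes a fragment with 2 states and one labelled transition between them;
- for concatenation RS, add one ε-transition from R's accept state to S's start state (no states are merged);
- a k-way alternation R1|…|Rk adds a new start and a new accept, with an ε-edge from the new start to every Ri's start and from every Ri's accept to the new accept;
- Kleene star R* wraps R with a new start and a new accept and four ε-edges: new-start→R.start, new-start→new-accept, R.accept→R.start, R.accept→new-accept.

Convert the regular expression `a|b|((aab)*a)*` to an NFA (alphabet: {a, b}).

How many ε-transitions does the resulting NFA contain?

17

By structural recursion:
Each of the 6 symbol leaves contributes 0 ε-transitions.
  aab — 2 ε-transitions
  (aab)* — 6 ε-transitions
  (aab)*a — 7 ε-transitions
  ((aab)*a)* — 11 ε-transitions
  a|b|((aab)*a)* — 17 ε-transitions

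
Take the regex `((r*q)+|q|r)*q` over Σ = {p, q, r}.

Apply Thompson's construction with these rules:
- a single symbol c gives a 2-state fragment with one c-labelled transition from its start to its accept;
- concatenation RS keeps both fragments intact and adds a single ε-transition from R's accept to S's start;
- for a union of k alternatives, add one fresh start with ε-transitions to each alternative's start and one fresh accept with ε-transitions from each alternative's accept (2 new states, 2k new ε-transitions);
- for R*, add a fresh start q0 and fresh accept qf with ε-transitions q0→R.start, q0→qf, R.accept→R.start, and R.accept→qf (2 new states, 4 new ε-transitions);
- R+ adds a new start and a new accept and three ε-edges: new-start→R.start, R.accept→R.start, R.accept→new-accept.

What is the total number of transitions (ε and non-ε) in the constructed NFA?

24

By structural recursion:
Each of the 5 symbol leaves contributes 1 transition (1 symbol, 0 ε).
  r* → 5 transitions (1 symbol, 4 ε)
  r*q → 7 transitions (2 symbol, 5 ε)
  (r*q)+ → 10 transitions (2 symbol, 8 ε)
  (r*q)+|q|r → 18 transitions (4 symbol, 14 ε)
  ((r*q)+|q|r)* → 22 transitions (4 symbol, 18 ε)
  ((r*q)+|q|r)*q → 24 transitions (5 symbol, 19 ε)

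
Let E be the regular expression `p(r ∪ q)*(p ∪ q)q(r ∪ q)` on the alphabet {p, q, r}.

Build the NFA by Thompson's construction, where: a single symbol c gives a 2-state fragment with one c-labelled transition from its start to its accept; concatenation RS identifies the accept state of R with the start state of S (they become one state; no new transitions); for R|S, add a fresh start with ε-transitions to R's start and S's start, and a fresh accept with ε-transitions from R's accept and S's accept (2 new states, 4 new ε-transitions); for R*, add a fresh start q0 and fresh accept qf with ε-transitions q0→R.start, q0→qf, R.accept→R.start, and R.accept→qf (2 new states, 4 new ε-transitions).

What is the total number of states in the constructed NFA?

By structural recursion:
Each of the 8 symbol leaves contributes a 2-state fragment.
  r ∪ q — 6 states
  (r ∪ q)* — 8 states
  p ∪ q — 6 states
  r ∪ q — 6 states
  p(r ∪ q)*(p ∪ q)q(r ∪ q) — 20 states

20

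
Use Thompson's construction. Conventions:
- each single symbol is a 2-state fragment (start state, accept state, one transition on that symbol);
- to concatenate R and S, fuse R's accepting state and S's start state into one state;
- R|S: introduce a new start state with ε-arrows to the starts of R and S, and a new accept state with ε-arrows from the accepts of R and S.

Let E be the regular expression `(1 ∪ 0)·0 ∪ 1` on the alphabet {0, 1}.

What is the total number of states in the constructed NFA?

Bottom-up over the parse tree:
Each of the 4 symbol leaves contributes a 2-state fragment.
  1 ∪ 0 → 6 states
  (1 ∪ 0)·0 → 7 states
  (1 ∪ 0)·0 ∪ 1 → 11 states

11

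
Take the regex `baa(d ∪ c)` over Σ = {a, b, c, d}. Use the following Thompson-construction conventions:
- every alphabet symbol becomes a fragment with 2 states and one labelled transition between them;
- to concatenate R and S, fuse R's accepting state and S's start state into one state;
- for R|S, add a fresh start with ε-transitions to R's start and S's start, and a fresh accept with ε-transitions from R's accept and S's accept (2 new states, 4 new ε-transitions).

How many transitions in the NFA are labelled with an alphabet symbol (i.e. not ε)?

Building bottom-up:
Each of the 5 symbol leaves contributes exactly 1 symbol transition.
  d ∪ c : 2 symbol transitions
  baa(d ∪ c) : 5 symbol transitions

5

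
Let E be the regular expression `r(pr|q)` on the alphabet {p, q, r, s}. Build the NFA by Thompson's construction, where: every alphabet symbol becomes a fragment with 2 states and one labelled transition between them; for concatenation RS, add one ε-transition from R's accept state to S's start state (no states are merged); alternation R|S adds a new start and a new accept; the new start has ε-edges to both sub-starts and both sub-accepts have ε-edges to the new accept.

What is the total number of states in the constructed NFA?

10

Bottom-up over the parse tree:
Each of the 4 symbol leaves contributes a 2-state fragment.
  pr = 4 states
  pr|q = 8 states
  r(pr|q) = 10 states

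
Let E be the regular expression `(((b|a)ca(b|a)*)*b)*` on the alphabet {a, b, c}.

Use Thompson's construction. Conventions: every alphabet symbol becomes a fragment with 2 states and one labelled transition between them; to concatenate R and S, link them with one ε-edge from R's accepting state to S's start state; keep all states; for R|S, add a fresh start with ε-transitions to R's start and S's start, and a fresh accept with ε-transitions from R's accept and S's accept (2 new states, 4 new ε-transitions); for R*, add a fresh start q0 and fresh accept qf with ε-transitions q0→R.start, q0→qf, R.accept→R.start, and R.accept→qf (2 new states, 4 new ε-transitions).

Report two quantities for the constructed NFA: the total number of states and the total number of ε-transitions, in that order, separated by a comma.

24, 24

By structural recursion:
Each of the 7 symbol leaves contributes 2 states and 0 ε-transitions.
  b|a — 6 states, 4 ε-transitions
  b|a — 6 states, 4 ε-transitions
  (b|a)* — 8 states, 8 ε-transitions
  (b|a)ca(b|a)* — 18 states, 15 ε-transitions
  ((b|a)ca(b|a)*)* — 20 states, 19 ε-transitions
  ((b|a)ca(b|a)*)*b — 22 states, 20 ε-transitions
  (((b|a)ca(b|a)*)*b)* — 24 states, 24 ε-transitions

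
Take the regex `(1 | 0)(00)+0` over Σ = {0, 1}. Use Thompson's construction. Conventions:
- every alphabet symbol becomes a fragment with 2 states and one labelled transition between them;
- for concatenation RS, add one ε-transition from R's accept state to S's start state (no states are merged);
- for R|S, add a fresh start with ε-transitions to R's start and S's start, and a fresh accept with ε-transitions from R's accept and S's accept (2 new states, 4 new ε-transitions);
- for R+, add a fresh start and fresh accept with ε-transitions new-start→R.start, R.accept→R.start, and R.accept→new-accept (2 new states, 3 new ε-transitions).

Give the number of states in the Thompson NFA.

Per subexpression:
Each of the 5 symbol leaves contributes a 2-state fragment.
  1 | 0 = 6 states
  00 = 4 states
  (00)+ = 6 states
  (1 | 0)(00)+0 = 14 states

14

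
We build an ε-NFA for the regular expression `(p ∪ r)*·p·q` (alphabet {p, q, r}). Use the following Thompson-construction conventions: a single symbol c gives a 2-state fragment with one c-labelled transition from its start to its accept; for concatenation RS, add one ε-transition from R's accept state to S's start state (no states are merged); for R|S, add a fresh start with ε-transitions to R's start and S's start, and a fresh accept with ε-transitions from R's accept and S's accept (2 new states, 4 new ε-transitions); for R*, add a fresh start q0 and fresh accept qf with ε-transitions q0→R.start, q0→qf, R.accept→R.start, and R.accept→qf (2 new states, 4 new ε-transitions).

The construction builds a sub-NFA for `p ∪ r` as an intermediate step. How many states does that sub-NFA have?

Fragment for `p ∪ r`:
Each of the 2 symbol leaves contributes a 2-state fragment.
  p ∪ r — 6 states

6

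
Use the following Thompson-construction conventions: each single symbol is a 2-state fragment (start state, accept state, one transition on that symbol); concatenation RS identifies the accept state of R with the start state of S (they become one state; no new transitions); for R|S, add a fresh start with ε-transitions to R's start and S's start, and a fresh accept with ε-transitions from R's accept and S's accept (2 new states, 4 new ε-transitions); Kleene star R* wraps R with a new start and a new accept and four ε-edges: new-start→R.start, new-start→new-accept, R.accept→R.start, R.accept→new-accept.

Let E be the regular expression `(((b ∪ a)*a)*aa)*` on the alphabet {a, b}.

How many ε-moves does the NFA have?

16

Per subexpression:
Each of the 5 symbol leaves contributes 0 ε-transitions.
  b ∪ a : 4 ε-transitions
  (b ∪ a)* : 8 ε-transitions
  (b ∪ a)*a : 8 ε-transitions
  ((b ∪ a)*a)* : 12 ε-transitions
  ((b ∪ a)*a)*aa : 12 ε-transitions
  (((b ∪ a)*a)*aa)* : 16 ε-transitions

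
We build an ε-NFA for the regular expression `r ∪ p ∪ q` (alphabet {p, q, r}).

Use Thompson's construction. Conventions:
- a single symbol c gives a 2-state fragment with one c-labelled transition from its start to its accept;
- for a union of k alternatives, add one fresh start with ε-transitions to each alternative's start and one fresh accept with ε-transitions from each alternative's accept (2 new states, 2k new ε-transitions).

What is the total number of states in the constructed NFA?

8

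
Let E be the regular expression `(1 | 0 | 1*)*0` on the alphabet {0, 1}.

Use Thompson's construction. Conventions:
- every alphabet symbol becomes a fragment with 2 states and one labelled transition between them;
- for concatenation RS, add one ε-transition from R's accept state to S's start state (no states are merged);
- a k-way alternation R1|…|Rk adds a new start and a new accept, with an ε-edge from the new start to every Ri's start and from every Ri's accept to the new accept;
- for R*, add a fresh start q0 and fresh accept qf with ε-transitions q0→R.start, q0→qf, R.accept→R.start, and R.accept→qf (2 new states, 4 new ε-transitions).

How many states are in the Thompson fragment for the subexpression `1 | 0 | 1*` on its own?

Fragment for `1 | 0 | 1*`:
Each of the 3 symbol leaves contributes a 2-state fragment.
  1* = 4 states
  1 | 0 | 1* = 10 states

10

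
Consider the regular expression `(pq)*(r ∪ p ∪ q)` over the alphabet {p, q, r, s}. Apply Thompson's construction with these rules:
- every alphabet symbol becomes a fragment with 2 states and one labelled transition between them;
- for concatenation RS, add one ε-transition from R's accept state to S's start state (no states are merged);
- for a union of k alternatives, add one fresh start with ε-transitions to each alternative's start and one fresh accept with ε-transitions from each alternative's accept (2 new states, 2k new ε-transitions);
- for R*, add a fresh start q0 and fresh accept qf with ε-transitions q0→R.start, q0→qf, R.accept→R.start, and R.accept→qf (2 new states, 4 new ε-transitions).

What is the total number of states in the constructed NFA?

14

By structural recursion:
Each of the 5 symbol leaves contributes a 2-state fragment.
  pq = 4 states
  (pq)* = 6 states
  r ∪ p ∪ q = 8 states
  (pq)*(r ∪ p ∪ q) = 14 states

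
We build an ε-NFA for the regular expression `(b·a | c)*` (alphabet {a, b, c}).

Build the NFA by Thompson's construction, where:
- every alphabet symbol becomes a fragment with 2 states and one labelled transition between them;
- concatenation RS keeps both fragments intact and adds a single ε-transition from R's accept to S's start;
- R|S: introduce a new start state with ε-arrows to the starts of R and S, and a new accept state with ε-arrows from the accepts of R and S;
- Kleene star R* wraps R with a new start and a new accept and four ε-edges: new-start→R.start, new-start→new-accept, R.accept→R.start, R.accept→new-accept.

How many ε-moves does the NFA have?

Building bottom-up:
Each of the 3 symbol leaves contributes 0 ε-transitions.
  b·a — 1 ε-transition
  b·a | c — 5 ε-transitions
  (b·a | c)* — 9 ε-transitions

9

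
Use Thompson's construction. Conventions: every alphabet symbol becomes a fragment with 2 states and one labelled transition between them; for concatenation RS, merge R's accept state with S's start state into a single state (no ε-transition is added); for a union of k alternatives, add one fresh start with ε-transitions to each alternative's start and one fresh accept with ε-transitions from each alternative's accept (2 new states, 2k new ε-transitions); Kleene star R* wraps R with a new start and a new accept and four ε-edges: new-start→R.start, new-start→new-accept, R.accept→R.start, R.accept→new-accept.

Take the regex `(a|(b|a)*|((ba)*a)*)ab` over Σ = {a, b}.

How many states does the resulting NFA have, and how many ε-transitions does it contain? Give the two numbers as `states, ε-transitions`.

By structural recursion:
Each of the 8 symbol leaves contributes 2 states and 0 ε-transitions.
  b|a — 6 states, 4 ε-transitions
  (b|a)* — 8 states, 8 ε-transitions
  ba — 3 states, 0 ε-transitions
  (ba)* — 5 states, 4 ε-transitions
  (ba)*a — 6 states, 4 ε-transitions
  ((ba)*a)* — 8 states, 8 ε-transitions
  a|(b|a)*|((ba)*a)* — 20 states, 22 ε-transitions
  (a|(b|a)*|((ba)*a)*)ab — 22 states, 22 ε-transitions

22, 22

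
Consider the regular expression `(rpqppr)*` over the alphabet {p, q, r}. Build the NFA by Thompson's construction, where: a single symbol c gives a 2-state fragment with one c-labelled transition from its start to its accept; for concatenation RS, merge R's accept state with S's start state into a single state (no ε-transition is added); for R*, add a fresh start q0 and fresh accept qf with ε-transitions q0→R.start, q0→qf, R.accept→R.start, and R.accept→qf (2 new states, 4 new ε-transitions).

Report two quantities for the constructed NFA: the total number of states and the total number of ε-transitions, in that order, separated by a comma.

Per subexpression:
Each of the 6 symbol leaves contributes 2 states and 0 ε-transitions.
  rpqppr : 7 states, 0 ε-transitions
  (rpqppr)* : 9 states, 4 ε-transitions

9, 4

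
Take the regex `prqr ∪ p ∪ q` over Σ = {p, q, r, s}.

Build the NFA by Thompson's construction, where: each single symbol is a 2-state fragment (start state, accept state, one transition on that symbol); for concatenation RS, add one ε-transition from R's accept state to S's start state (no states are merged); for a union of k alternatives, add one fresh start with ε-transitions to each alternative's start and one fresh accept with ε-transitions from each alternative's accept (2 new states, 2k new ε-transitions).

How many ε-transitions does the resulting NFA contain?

9

By structural recursion:
Each of the 6 symbol leaves contributes 0 ε-transitions.
  prqr = 3 ε-transitions
  prqr ∪ p ∪ q = 9 ε-transitions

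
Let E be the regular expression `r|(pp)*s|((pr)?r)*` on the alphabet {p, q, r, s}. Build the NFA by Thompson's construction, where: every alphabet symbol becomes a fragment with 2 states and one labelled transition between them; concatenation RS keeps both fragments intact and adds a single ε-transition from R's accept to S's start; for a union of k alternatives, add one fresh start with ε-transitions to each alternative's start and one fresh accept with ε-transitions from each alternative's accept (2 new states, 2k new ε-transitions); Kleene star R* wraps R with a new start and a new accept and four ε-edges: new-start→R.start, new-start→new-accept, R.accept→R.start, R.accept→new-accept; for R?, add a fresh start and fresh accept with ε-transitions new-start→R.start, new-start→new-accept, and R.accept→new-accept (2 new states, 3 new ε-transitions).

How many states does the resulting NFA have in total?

22

Bottom-up over the parse tree:
Each of the 7 symbol leaves contributes a 2-state fragment.
  pp : 4 states
  (pp)* : 6 states
  (pp)*s : 8 states
  pr : 4 states
  (pr)? : 6 states
  (pr)?r : 8 states
  ((pr)?r)* : 10 states
  r|(pp)*s|((pr)?r)* : 22 states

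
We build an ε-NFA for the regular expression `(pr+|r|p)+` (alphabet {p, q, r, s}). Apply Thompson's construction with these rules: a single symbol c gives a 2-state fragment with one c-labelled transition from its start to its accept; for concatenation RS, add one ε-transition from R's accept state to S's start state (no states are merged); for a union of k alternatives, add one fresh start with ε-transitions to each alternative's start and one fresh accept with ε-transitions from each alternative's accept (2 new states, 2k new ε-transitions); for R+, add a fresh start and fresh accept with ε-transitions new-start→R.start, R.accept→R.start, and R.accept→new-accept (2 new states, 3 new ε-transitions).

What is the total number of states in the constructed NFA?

14

Bottom-up over the parse tree:
Each of the 4 symbol leaves contributes a 2-state fragment.
  r+ : 4 states
  pr+ : 6 states
  pr+|r|p : 12 states
  (pr+|r|p)+ : 14 states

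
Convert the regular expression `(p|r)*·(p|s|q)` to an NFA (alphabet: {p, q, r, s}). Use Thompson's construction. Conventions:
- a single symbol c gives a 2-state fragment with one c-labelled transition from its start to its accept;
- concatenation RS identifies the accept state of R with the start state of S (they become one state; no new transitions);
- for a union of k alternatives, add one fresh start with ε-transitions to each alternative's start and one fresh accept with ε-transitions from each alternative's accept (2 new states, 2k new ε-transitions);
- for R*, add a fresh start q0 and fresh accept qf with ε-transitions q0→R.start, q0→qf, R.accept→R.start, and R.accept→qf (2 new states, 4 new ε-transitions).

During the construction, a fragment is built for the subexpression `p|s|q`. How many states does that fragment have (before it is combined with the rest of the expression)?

Fragment for `p|s|q`:
Each of the 3 symbol leaves contributes a 2-state fragment.
  p|s|q — 8 states

8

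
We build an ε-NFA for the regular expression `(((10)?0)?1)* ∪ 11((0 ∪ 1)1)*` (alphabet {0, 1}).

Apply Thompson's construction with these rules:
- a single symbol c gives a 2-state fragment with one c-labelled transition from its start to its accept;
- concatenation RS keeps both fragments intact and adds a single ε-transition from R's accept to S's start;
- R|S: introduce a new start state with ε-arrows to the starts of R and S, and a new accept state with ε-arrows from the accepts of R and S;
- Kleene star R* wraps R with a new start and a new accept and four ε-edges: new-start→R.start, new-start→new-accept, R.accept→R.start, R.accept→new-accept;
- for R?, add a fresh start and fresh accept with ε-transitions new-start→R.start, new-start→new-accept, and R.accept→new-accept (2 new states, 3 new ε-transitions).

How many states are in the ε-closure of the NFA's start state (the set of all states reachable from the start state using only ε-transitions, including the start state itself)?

Compute the ε-closure size of each fragment's start state recursively; a symbol fragment's start has no outgoing ε-edge, so its closure is just itself (size 1).
  10 : C equals the left operand's closure size = 1 (its accept is not ε-reachable, so the closure stops there)
  (10)? : C = 1 (new start) + 1 (body) + 1 (new accept, via ε) = 3
  (10)?0 : the left operand accepts ε, so the closure extends into the next operand (via the concat ε-link); C = 3 + 1 = 4
  ((10)?0)? : new start has ε-edges to the inner start and to the new accept, so C = 2 + 4 = 6
  ((10)?0)?1 : the left operand accepts ε, so the closure extends into the next operand (via the concat ε-link); C = 6 + 1 = 7
  (((10)?0)?1)* : C = 1 (new start) + 7 (body) + 1 (new accept) = 9
  0 ∪ 1 : new start ε-reaches every alternative's start; none of them accept ε, so the new accept is not reached: C = 1 + 1 + 1 = 3
  (0 ∪ 1)1 : C equals the left operand's closure size = 3 (its accept is not ε-reachable, so the closure stops there)
  ((0 ∪ 1)1)* : new start has ε-edges to the inner start and to the new accept, so C = 2 + 3 = 5
  11((0 ∪ 1)1)* : same as the first factor's closure: C = 1
  (((10)?0)?1)* ∪ 11((0 ∪ 1)1)* : new start ε-reaches every alternative's start; at least one alternative accepts ε, so the union's new accept is reached too: C = 1 + 9 + 1 + 1 = 12

12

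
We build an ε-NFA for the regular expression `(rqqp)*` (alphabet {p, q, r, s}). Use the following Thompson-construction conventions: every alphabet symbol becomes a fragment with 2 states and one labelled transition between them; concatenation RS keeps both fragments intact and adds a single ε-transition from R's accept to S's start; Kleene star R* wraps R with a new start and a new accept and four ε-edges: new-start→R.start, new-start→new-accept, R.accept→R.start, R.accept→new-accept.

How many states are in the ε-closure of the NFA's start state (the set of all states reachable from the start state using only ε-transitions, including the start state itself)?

3

Work bottom-up. For each fragment F, track |ε-closure(F.start)| and whether F's accept lies in that closure (i.e. whether F accepts ε). A single-symbol fragment has closure size 1 and does not accept ε.
  rqqp : |closure| equals the left operand's closure size = 1 (its accept is not ε-reachable, so the closure stops there)
  (rqqp)* : new start has ε-edges to the inner start and to the new accept, so |closure| = 2 + 1 = 3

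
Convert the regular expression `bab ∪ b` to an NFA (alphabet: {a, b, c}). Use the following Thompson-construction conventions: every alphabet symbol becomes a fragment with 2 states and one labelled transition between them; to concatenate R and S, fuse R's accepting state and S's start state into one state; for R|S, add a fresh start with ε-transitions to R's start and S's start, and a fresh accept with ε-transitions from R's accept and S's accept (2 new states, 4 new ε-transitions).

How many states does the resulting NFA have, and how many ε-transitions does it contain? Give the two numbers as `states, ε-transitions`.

8, 4

Bottom-up over the parse tree:
Each of the 4 symbol leaves contributes 2 states and 0 ε-transitions.
  bab : 4 states, 0 ε-transitions
  bab ∪ b : 8 states, 4 ε-transitions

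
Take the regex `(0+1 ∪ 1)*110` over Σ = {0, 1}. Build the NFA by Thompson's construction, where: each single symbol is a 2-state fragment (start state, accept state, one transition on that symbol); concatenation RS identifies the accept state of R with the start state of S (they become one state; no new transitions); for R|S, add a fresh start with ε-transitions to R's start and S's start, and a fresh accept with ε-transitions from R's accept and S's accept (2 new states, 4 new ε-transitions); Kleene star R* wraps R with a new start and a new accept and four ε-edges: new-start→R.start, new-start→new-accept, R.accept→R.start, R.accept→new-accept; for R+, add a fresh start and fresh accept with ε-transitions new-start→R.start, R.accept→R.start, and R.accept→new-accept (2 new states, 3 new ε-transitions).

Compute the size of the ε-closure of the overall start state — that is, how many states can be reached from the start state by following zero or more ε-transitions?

Work bottom-up. For each fragment F, track |ε-closure(F.start)| and whether F's accept lies in that closure (i.e. whether F accepts ε). A single-symbol fragment has closure size 1 and does not accept ε.
  0+ — C = 1 + 1 = 2 (the body doesn't accept ε, so the new accept is not reached)
  0+1 — same as the first factor's closure: C = 2
  0+1 ∪ 1 — new start ε-reaches every alternative's start; none of them accept ε, so the new accept is not reached: C = 1 + 2 + 1 = 4
  (0+1 ∪ 1)* — the star's fresh start ε-reaches both the body's start and the fresh accept: C = 2 + 4 = 6
  (0+1 ∪ 1)*110 — C = 6 + (1−1) = 6 (closure spills across the concat boundary because the left factor accepts ε)

6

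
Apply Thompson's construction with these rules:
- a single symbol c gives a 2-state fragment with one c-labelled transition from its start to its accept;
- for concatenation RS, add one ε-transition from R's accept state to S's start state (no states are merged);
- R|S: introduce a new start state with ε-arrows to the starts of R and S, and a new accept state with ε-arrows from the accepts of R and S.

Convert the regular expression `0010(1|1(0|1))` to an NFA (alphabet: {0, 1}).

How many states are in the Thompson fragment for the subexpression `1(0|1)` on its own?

Fragment for `1(0|1)`:
Each of the 3 symbol leaves contributes a 2-state fragment.
  0|1 — 6 states
  1(0|1) — 8 states

8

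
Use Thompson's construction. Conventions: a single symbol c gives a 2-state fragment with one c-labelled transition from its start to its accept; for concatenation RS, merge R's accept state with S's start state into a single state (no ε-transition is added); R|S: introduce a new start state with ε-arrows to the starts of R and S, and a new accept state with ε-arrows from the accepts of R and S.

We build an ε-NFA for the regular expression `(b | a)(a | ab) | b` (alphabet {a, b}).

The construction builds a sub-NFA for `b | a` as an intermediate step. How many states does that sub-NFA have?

6

Fragment for `b | a`:
Each of the 2 symbol leaves contributes a 2-state fragment.
  b | a — 6 states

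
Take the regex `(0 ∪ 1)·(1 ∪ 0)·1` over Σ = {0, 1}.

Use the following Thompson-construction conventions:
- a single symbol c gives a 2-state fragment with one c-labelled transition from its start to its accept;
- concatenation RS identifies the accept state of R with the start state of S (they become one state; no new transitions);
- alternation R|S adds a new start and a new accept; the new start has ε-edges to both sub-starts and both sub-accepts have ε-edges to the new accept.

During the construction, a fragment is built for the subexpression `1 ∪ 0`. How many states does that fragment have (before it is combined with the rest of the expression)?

Fragment for `1 ∪ 0`:
Each of the 2 symbol leaves contributes a 2-state fragment.
  1 ∪ 0 — 6 states

6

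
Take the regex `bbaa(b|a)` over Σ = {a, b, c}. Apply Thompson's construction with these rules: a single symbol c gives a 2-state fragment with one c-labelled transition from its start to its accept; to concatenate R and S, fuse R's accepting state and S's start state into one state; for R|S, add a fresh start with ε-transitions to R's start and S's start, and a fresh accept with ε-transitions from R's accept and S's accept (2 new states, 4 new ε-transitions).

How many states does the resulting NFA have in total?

10

Recursing over subexpressions:
Each of the 6 symbol leaves contributes a 2-state fragment.
  b|a : 6 states
  bbaa(b|a) : 10 states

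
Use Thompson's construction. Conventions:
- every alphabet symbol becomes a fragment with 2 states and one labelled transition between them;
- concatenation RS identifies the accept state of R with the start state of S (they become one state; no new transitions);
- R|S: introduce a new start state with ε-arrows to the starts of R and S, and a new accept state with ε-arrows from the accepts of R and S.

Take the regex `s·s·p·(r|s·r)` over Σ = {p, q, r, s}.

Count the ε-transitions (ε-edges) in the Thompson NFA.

By structural recursion:
Each of the 6 symbol leaves contributes 0 ε-transitions.
  s·r — 0 ε-transitions
  r|s·r — 4 ε-transitions
  s·s·p·(r|s·r) — 4 ε-transitions

4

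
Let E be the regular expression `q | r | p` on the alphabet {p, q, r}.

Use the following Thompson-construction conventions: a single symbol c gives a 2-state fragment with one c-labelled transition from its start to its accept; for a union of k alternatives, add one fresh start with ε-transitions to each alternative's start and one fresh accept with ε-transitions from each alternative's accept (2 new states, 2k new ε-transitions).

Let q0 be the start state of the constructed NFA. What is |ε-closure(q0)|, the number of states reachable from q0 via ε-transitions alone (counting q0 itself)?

4

Compute the ε-closure size of each fragment's start state recursively; a symbol fragment's start has no outgoing ε-edge, so its closure is just itself (size 1).
  q | r | p : |closure| = 1 + 1 + 1 + 1 = 4 (the new accept is not ε-reachable since no branch accepts ε)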